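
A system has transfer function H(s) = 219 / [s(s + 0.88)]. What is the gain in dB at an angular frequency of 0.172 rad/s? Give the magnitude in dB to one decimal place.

63.0 dB

|j0.172 + 0.88| = √(0.172² + 0.88²) = 0.8967
|j0.172| = 0.172
|H(j0.172)| = 219 / (0.8967 × 0.172) = 1420
20 log₁₀(1420) = 63.05 dB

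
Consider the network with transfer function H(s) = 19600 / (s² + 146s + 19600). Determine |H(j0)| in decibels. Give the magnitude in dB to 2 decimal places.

0.00 dB

H(0) = 19600 / 19600 = 1
20 log₁₀(1) = 0.000 dB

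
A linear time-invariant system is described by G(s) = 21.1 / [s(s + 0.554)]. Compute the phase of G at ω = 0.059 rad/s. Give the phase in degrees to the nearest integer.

∠(j0.059 + 0.554) = arctan(0.059/0.554) = 6.08°
∠(j0.059) = 90.00°
∠G(j0.059) = − (6.08° + 90.00°) = -96.08°

-96°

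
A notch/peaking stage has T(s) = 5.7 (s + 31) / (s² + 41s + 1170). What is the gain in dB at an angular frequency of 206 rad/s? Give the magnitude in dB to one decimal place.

-31.0 dB

|j206 + 31| = √(206² + 31²) = 208.3
|(j206)² + 41(j206) + 1170| = |-41266 + j8446| = 4.212e+04
|T(j206)| = 5.7 × 208.3 / 4.212e+04 = 0.02819
20 log₁₀(0.02819) = -31.00 dB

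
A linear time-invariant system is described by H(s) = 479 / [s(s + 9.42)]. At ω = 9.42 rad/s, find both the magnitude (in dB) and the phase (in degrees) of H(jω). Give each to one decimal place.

|j9.42 + 9.42| = √(9.42² + 9.42²) = 13.32
|j9.42| = 9.42
|H(j9.42)| = 479 / (13.32 × 9.42) = 3.817
20 log₁₀(3.817) = 11.63 dB
∠(j9.42 + 9.42) = arctan(9.42/9.42) = 45.00°
∠(j9.42) = 90.00°
∠H(j9.42) = − (45.00° + 90.00°) = -135.00°

|H| = 11.6 dB, ∠H = -135.0°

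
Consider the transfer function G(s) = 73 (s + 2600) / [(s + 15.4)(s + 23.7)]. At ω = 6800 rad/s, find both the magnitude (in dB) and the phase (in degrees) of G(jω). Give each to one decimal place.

|G| = -38.8 dB, ∠G = -110.6°

|j6800 + 2600| = √(6800² + 2600²) = 7280
|j6800 + 15.4| = √(6800² + 15.4²) = 6800
|j6800 + 23.7| = √(6800² + 23.7²) = 6800
|G(j6800)| = 73 × 7280 / (6800 × 6800) = 0.011493
20 log₁₀(0.011493) = -38.79 dB
∠(j6800 + 2600) = arctan(6800/2600) = 69.08°
∠(j6800 + 15.4) = arctan(6800/15.4) = 89.87°
∠(j6800 + 23.7) = arctan(6800/23.7) = 89.80°
∠G(j6800) = 69.08° − (89.87° + 89.80°) = -110.60°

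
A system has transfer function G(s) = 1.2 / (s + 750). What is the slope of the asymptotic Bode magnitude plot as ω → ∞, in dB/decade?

-20 dB/decade

With 0 zeros and 1 pole, the high-frequency asymptotic slope is 20 × (0 − 1) = -20 dB/decade.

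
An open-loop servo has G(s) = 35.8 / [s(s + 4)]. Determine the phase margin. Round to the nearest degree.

Gain crossover: |G(jω)| = 1 at ω ≈ 5.36 rad/s.
∠G(j5.36) = −90° − arctan(5.36/4) ≈ -143.24°
PM = 180° + (-143.24°) = 36.76°

37 deg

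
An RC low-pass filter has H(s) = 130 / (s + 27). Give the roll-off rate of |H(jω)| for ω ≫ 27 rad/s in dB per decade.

-20 dB/decade

With 0 zeros and 1 pole, the high-frequency asymptotic slope is 20 × (0 − 1) = -20 dB/decade.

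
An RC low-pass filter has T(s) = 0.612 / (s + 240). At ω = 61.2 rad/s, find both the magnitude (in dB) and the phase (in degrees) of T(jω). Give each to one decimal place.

|T| = -52.1 dB, ∠T = -14.3°

|j61.2 + 240| = √(61.2² + 240²) = 247.7
|T(j61.2)| = 0.612 / 247.7 = 0.0024709
20 log₁₀(0.0024709) = -52.14 dB
∠(j61.2 + 240) = arctan(61.2/240) = 14.31°
∠T(j61.2) = −14.31° = -14.31°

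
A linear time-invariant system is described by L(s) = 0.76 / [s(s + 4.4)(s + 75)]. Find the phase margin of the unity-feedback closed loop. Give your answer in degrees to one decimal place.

90.0°

Gain crossover: |L(jω)| = 1 at ω ≈ 0.0023 rad/sec.
∠L(j0.0023) = −90° − arctan(0.0023/4.4) − arctan(0.0023/75) ≈ -90.03°
PM = 180° + (-90.03°) = 89.97°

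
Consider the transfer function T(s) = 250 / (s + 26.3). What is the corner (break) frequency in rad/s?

26.3 rad/s

The single real pole at s = −26.3 gives a corner at ω = 26.3 rad/s.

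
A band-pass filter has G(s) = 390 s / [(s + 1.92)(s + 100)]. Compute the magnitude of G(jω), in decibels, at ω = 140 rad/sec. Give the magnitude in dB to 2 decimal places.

|j140| = 140
|j140 + 1.92| = √(140² + 1.92²) = 140
|j140 + 100| = √(140² + 100²) = 172
|G(j140)| = 390 × 140 / (140 × 172) = 2.2666
20 log₁₀(2.2666) = 7.108 dB

7.11 dB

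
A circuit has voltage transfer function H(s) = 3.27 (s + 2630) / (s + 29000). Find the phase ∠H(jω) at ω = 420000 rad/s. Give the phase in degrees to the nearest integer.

∠(j420000 + 2630) = arctan(420000/2630) = 89.64°
∠(j420000 + 29000) = arctan(420000/29000) = 86.05°
∠H(j420000) = 89.64° − 86.05° = 3.59°

4°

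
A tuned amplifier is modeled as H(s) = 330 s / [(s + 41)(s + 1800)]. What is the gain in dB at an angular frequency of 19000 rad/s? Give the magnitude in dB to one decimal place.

-35.2 dB

|j19000| = 1.9e+04
|j19000 + 41| = √(19000² + 41²) = 1.9e+04
|j19000 + 1800| = √(19000² + 1800²) = 1.909e+04
|H(j19000)| = 330 × 1.9e+04 / (1.9e+04 × 1.909e+04) = 0.017291
20 log₁₀(0.017291) = -35.24 dB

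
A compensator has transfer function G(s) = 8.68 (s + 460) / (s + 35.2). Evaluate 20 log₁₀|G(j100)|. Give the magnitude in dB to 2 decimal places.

|j100 + 460| = √(100² + 460²) = 470.7
|j100 + 35.2| = √(100² + 35.2²) = 106
|G(j100)| = 8.68 × 470.7 / 106 = 38.543
20 log₁₀(38.543) = 31.719 dB

31.72 dB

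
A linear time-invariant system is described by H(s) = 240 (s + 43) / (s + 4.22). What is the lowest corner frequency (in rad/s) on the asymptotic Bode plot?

4.22 rad/s

Break frequencies occur at each pole and zero magnitude: 4.22 rad/s, 43 rad/s.
The lowest is 4.22 rad/s.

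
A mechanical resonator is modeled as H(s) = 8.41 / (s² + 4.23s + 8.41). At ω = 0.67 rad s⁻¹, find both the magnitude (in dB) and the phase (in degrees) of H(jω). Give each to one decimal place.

|H| = -0.0 dB, ∠H = -19.6°

|(j0.67)² + 4.23(j0.67) + 8.41| = |7.9611 + j2.8341| = 8.451
|H(j0.67)| = 8.41 / 8.451 = 0.99521
20 log₁₀(0.99521) = -0.04 dB
∠[(j0.67)² + 4.23(j0.67) + 8.41] = ∠[7.9611 + j2.8341] = 19.60°
∠H(j0.67) = −19.60° = -19.60°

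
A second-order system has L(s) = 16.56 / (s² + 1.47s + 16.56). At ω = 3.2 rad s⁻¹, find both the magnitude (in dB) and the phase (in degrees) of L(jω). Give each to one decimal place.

|L| = 6.5 dB, ∠L = -36.7 deg

|(j3.2)² + 1.47(j3.2) + 16.56| = |6.32 + j4.704| = 7.878
|L(j3.2)| = 16.56 / 7.878 = 2.1019
20 log₁₀(2.1019) = 6.45 dB
∠[(j3.2)² + 1.47(j3.2) + 16.56] = ∠[6.32 + j4.704] = 36.66°
∠L(j3.2) = −36.66° = -36.66°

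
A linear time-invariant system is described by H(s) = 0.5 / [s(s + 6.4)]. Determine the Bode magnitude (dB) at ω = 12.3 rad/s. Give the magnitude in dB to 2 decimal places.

-50.66 dB

|j12.3 + 6.4| = √(12.3² + 6.4²) = 13.87
|j12.3| = 12.3
|H(j12.3)| = 0.5 / (13.87 × 12.3) = 0.0029318
20 log₁₀(0.0029318) = -50.657 dB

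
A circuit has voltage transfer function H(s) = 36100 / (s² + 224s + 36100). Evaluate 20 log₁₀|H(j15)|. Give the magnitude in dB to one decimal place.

0.0 dB

|(j15)² + 224(j15) + 36100| = |35875 + j3360| = 3.603e+04
|H(j15)| = 36100 / 3.603e+04 = 1.0019
20 log₁₀(1.0019) = 0.02 dB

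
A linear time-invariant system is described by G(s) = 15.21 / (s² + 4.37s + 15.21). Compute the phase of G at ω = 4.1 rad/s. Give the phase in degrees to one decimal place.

∠[(j4.1)² + 4.37(j4.1) + 15.21] = ∠[-1.6 + j17.917] = 95.10°
∠G(j4.1) = −95.10° = -95.10°

-95.1°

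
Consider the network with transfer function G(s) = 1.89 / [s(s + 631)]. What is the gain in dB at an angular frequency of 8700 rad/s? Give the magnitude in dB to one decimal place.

-152.1 dB

|j8700 + 631| = √(8700² + 631²) = 8723
|j8700| = 8700
|G(j8700)| = 1.89 / (8723 × 8700) = 2.4905e-08
20 log₁₀(2.4905e-08) = -152.07 dB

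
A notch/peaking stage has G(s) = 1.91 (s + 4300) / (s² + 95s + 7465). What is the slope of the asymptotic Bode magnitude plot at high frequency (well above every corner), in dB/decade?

-20 dB/decade

With 1 zero and 2 poles, the high-frequency asymptotic slope is 20 × (1 − 2) = -20 dB/decade.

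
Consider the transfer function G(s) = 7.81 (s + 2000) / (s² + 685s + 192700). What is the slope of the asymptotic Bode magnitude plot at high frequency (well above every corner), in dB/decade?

-20 dB/decade

With 1 zero and 2 poles, the high-frequency asymptotic slope is 20 × (1 − 2) = -20 dB/decade.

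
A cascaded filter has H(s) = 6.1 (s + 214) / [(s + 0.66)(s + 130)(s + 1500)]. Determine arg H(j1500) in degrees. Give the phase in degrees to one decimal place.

∠(j1500 + 214) = arctan(1500/214) = 81.88°
∠(j1500 + 0.66) = arctan(1500/0.66) = 89.97°
∠(j1500 + 130) = arctan(1500/130) = 85.05°
∠(j1500 + 1500) = arctan(1500/1500) = 45.00°
∠H(j1500) = 81.88° − (89.97° + 85.05° + 45.00°) = -138.14°

-138.1°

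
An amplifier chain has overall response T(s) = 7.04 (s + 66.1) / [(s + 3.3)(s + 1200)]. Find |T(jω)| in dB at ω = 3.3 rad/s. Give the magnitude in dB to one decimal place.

|j3.3 + 66.1| = √(3.3² + 66.1²) = 66.18
|j3.3 + 3.3| = √(3.3² + 3.3²) = 4.667
|j3.3 + 1200| = √(3.3² + 1200²) = 1200
|T(j3.3)| = 7.04 × 66.18 / (4.667 × 1200) = 0.083196
20 log₁₀(0.083196) = -21.60 dB

-21.6 dB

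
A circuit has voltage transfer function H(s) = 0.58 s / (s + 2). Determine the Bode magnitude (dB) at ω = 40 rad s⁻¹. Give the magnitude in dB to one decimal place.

|j40| = 40
|j40 + 2| = √(40² + 2²) = 40.05
|H(j40)| = 0.58 × 40 / 40.05 = 0.57928
20 log₁₀(0.57928) = -4.74 dB

-4.7 dB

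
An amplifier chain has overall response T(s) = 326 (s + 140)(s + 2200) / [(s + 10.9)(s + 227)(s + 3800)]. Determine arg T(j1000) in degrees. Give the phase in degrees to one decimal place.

∠(j1000 + 140) = arctan(1000/140) = 82.03°
∠(j1000 + 2200) = arctan(1000/2200) = 24.44°
∠(j1000 + 10.9) = arctan(1000/10.9) = 89.38°
∠(j1000 + 227) = arctan(1000/227) = 77.21°
∠(j1000 + 3800) = arctan(1000/3800) = 14.74°
∠T(j1000) = 82.03° + 24.44° − (89.38° + 77.21° + 14.74°) = -74.86°

-74.9°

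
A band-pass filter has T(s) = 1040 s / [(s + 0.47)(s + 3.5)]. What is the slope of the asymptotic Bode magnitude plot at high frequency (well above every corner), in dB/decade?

-20 dB/decade

With 1 zero and 2 poles, the high-frequency asymptotic slope is 20 × (1 − 2) = -20 dB/decade.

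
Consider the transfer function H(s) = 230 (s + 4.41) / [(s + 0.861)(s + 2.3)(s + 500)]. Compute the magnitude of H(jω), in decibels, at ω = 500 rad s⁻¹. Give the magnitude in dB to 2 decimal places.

-63.73 dB

|j500 + 4.41| = √(500² + 4.41²) = 500
|j500 + 0.861| = √(500² + 0.861²) = 500
|j500 + 2.3| = √(500² + 2.3²) = 500
|j500 + 500| = √(500² + 500²) = 707.1
|H(j500)| = 230 × 500 / (500 × 500 × 707.1) = 0.00065056
20 log₁₀(0.00065056) = -63.734 dB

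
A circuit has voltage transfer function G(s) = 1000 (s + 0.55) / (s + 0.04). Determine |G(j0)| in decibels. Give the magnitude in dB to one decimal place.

82.8 dB

G(0) = 1000 × 0.55 / 0.04 = 13750
20 log₁₀(13750) = 82.77 dB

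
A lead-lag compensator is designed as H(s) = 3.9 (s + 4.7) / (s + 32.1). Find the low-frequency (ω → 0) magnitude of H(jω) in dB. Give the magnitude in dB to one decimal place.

-4.9 dB

H(0) = 3.9 × 4.7 / 32.1 = 0.57103
20 log₁₀(0.57103) = -4.87 dB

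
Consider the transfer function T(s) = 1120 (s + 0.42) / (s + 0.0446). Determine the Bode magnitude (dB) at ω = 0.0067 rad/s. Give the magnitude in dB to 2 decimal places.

|j0.0067 + 0.42| = √(0.0067² + 0.42²) = 0.4201
|j0.0067 + 0.0446| = √(0.0067² + 0.0446²) = 0.0451
|T(j0.0067)| = 1120 × 0.4201 / 0.0451 = 10431
20 log₁₀(10431) = 80.367 dB

80.37 dB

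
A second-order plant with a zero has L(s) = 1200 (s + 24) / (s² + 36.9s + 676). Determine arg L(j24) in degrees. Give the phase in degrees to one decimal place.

∠(j24 + 24) = arctan(24/24) = 45.00°
∠[(j24)² + 36.9(j24) + 676] = ∠[100 + j885.6] = 83.56°
∠L(j24) = 45.00° − 83.56° = -38.56°

-38.6 deg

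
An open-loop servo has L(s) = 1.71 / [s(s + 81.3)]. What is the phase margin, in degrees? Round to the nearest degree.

90°

Gain crossover: |L(jω)| = 1 at ω ≈ 0.021 rad/s.
∠L(j0.021) = −90° − arctan(0.021/81.3) ≈ -90.01°
PM = 180° + (-90.01°) = 89.99°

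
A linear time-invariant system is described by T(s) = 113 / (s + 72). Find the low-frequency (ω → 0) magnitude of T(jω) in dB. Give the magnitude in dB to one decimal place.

T(0) = 113 / 72 = 1.5694
20 log₁₀(1.5694) = 3.91 dB

3.9 dB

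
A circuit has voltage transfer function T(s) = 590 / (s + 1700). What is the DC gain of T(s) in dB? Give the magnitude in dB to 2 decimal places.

T(0) = 590 / 1700 = 0.34706
20 log₁₀(0.34706) = -9.192 dB

-9.19 dB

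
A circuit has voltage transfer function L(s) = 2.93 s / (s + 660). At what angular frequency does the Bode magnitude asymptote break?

The single real pole at s = −660 gives a corner at ω = 660 rad s⁻¹.

660 rad s⁻¹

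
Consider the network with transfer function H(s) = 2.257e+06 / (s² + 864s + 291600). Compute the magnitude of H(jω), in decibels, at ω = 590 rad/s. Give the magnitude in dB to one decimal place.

12.9 dB

|(j590)² + 864(j590) + 291600| = |-56500 + j5.0976e+05| = 5.129e+05
|H(j590)| = 2.257e+06 / 5.129e+05 = 4.4006
20 log₁₀(4.4006) = 12.87 dB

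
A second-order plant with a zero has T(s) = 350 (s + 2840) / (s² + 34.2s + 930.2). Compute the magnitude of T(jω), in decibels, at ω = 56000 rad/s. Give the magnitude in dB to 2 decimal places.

-44.07 dB

|j56000 + 2840| = √(56000² + 2840²) = 5.607e+04
|(j56000)² + 34.2(j56000) + 930.2| = |-3.136e+09 + j1.9152e+06| = 3.136e+09
|T(j56000)| = 350 × 5.607e+04 / 3.136e+09 = 0.006258
20 log₁₀(0.006258) = -44.071 dB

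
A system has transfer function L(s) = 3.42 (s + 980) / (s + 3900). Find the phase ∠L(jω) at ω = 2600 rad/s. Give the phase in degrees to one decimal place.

35.7 deg

∠(j2600 + 980) = arctan(2600/980) = 69.35°
∠(j2600 + 3900) = arctan(2600/3900) = 33.69°
∠L(j2600) = 69.35° − 33.69° = 35.66°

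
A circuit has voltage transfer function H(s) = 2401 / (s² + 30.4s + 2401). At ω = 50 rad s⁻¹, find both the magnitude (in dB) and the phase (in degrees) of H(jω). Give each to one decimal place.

|H| = 4.0 dB, ∠H = -93.7°

|(j50)² + 30.4(j50) + 2401| = |-99 + j1520| = 1523
|H(j50)| = 2401 / 1523 = 1.5763
20 log₁₀(1.5763) = 3.95 dB
∠[(j50)² + 30.4(j50) + 2401] = ∠[-99 + j1520] = 93.73°
∠H(j50) = −93.73° = -93.73°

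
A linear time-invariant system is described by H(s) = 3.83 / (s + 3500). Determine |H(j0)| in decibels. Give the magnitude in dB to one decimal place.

H(0) = 3.83 / 3500 = 0.0010943
20 log₁₀(0.0010943) = -59.22 dB

-59.2 dB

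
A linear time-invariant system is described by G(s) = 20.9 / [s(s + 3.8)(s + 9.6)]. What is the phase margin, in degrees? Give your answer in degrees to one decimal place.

78.2°

Gain crossover: |G(jω)| = 1 at ω ≈ 0.566 rad/s.
∠G(j0.566) = −90° − arctan(0.566/3.8) − arctan(0.566/9.6) ≈ -101.84°
PM = 180° + (-101.84°) = 78.16°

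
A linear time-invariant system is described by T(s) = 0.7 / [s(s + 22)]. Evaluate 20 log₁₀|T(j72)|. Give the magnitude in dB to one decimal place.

|j72 + 22| = √(72² + 22²) = 75.29
|j72| = 72
|T(j72)| = 0.7 / (75.29 × 72) = 0.00012914
20 log₁₀(0.00012914) = -77.78 dB

-77.8 dB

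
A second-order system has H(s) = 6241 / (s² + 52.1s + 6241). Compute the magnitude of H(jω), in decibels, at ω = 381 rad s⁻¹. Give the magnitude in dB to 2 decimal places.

-27.04 dB

|(j381)² + 52.1(j381) + 6241| = |-1.3892e+05 + j19850| = 1.403e+05
|H(j381)| = 6241 / 1.403e+05 = 0.044473
20 log₁₀(0.044473) = -27.038 dB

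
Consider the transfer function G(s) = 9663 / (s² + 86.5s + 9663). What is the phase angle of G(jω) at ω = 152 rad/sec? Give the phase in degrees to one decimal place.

∠[(j152)² + 86.5(j152) + 9663] = ∠[-13441 + j13148] = 135.63°
∠G(j152) = −135.63° = -135.63°

-135.6°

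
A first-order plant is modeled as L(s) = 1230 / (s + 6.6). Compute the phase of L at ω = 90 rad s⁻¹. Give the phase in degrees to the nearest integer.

-86°

∠(j90 + 6.6) = arctan(90/6.6) = 85.81°
∠L(j90) = −85.81° = -85.81°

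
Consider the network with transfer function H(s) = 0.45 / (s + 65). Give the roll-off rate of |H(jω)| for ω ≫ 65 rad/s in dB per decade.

With 0 zeros and 1 pole, the high-frequency asymptotic slope is 20 × (0 − 1) = -20 dB/decade.

-20 dB/decade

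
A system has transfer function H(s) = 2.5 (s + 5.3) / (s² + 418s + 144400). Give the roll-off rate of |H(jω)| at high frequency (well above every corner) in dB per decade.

With 1 zero and 2 poles, the high-frequency asymptotic slope is 20 × (1 − 2) = -20 dB/decade.

-20 dB/decade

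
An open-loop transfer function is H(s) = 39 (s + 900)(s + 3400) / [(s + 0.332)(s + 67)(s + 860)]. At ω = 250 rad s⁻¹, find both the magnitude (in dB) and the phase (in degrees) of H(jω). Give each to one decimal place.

|j250 + 900| = √(250² + 900²) = 934.1
|j250 + 3400| = √(250² + 3400²) = 3409
|j250 + 0.332| = √(250² + 0.332²) = 250
|j250 + 67| = √(250² + 67²) = 258.8
|j250 + 860| = √(250² + 860²) = 895.6
|H(j250)| = 39 × 934.1 × 3409 / (250 × 258.8 × 895.6) = 2.1431
20 log₁₀(2.1431) = 6.62 dB
∠(j250 + 900) = arctan(250/900) = 15.52°
∠(j250 + 3400) = arctan(250/3400) = 4.21°
∠(j250 + 0.332) = arctan(250/0.332) = 89.92°
∠(j250 + 67) = arctan(250/67) = 75.00°
∠(j250 + 860) = arctan(250/860) = 16.21°
∠H(j250) = 15.52° + 4.21° − (89.92° + 75.00° + 16.21°) = -161.40°

|H| = 6.6 dB, ∠H = -161.4°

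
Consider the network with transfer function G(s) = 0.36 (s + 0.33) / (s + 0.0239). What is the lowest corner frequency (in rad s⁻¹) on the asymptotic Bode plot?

Break frequencies occur at each pole and zero magnitude: 0.0239 rad s⁻¹, 0.33 rad s⁻¹.
The lowest is 0.0239 rad s⁻¹.

0.0239 rad s⁻¹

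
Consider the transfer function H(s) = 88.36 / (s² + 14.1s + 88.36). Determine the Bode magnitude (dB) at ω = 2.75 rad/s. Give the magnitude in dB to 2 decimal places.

|(j2.75)² + 14.1(j2.75) + 88.36| = |80.797 + j38.775| = 89.62
|H(j2.75)| = 88.36 / 89.62 = 0.98594
20 log₁₀(0.98594) = -0.123 dB

-0.12 dB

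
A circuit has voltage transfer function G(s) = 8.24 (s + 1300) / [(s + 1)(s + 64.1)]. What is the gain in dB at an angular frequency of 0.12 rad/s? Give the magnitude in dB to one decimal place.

44.4 dB

|j0.12 + 1300| = √(0.12² + 1300²) = 1300
|j0.12 + 1| = √(0.12² + 1²) = 1.007
|j0.12 + 64.1| = √(0.12² + 64.1²) = 64.1
|G(j0.12)| = 8.24 × 1300 / (1.007 × 64.1) = 165.92
20 log₁₀(165.92) = 44.40 dB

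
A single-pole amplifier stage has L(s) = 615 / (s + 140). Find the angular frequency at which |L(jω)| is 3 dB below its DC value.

For a single-pole low-pass, the −3 dB point is at the pole: ω = 140 rad/s.

140 rad/s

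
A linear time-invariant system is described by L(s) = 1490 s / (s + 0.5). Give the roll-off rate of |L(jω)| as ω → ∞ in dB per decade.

0 dB/decade

With 1 zero and 1 pole, the high-frequency asymptotic slope is 20 × (1 − 1) = 0 dB/decade.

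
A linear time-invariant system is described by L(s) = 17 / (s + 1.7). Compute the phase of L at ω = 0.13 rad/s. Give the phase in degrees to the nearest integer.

∠(j0.13 + 1.7) = arctan(0.13/1.7) = 4.37°
∠L(j0.13) = −4.37° = -4.37°

-4°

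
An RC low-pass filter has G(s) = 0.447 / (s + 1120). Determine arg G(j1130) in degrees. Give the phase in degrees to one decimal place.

-45.3°

∠(j1130 + 1120) = arctan(1130/1120) = 45.25°
∠G(j1130) = −45.25° = -45.25°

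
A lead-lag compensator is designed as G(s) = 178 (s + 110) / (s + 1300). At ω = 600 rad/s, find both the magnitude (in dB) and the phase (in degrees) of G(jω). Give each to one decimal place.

|j600 + 110| = √(600² + 110²) = 610
|j600 + 1300| = √(600² + 1300²) = 1432
|G(j600)| = 178 × 610 / 1432 = 75.836
20 log₁₀(75.836) = 37.60 dB
∠(j600 + 110) = arctan(600/110) = 79.61°
∠(j600 + 1300) = arctan(600/1300) = 24.78°
∠G(j600) = 79.61° − 24.78° = 54.84°

|G| = 37.6 dB, ∠G = 54.8°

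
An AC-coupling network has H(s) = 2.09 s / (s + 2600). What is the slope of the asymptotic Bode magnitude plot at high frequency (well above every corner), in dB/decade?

0 dB/decade

With 1 zero and 1 pole, the high-frequency asymptotic slope is 20 × (1 − 1) = 0 dB/decade.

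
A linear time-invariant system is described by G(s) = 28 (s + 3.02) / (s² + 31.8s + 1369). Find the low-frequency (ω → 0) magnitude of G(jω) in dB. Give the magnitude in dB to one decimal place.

G(0) = 28 × 3.02 / 1369 = 0.061768
20 log₁₀(0.061768) = -24.18 dB

-24.2 dB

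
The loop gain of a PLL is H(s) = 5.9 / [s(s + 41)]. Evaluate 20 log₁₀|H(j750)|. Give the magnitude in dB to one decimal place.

-99.6 dB

|j750 + 41| = √(750² + 41²) = 751.1
|j750| = 750
|H(j750)| = 5.9 / (751.1 × 750) = 1.0473e-05
20 log₁₀(1.0473e-05) = -99.60 dB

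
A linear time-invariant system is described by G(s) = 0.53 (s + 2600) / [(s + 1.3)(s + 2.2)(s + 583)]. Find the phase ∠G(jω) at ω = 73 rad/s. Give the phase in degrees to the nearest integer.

∠(j73 + 2600) = arctan(73/2600) = 1.61°
∠(j73 + 1.3) = arctan(73/1.3) = 88.98°
∠(j73 + 2.2) = arctan(73/2.2) = 88.27°
∠(j73 + 583) = arctan(73/583) = 7.14°
∠G(j73) = 1.61° − (88.98° + 88.27° + 7.14°) = -182.78°

-183°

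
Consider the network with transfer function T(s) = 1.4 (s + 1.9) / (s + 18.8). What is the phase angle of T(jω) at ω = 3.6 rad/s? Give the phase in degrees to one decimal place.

51.3°

∠(j3.6 + 1.9) = arctan(3.6/1.9) = 62.18°
∠(j3.6 + 18.8) = arctan(3.6/18.8) = 10.84°
∠T(j3.6) = 62.18° − 10.84° = 51.34°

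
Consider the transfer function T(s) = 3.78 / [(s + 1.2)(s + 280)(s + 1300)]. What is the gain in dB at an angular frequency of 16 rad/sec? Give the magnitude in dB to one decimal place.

|j16 + 1.2| = √(16² + 1.2²) = 16.04
|j16 + 280| = √(16² + 280²) = 280.5
|j16 + 1300| = √(16² + 1300²) = 1300
|T(j16)| = 3.78 / (16.04 × 280.5 × 1300) = 6.4612e-07
20 log₁₀(6.4612e-07) = -123.79 dB

-123.8 dB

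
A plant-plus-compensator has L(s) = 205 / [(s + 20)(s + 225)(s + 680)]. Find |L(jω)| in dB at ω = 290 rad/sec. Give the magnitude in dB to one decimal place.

-111.7 dB

|j290 + 20| = √(290² + 20²) = 290.7
|j290 + 225| = √(290² + 225²) = 367
|j290 + 680| = √(290² + 680²) = 739.3
|L(j290)| = 205 / (290.7 × 367 × 739.3) = 2.599e-06
20 log₁₀(2.599e-06) = -111.70 dB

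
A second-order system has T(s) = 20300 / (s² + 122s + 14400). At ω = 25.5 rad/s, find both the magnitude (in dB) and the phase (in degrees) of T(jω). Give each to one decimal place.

|(j25.5)² + 122(j25.5) + 14400| = |13750 + j3111| = 1.41e+04
|T(j25.5)| = 20300 / 1.41e+04 = 1.44
20 log₁₀(1.44) = 3.17 dB
∠[(j25.5)² + 122(j25.5) + 14400] = ∠[13750 + j3111] = 12.75°
∠T(j25.5) = −12.75° = -12.75°

|T| = 3.2 dB, ∠T = -12.7°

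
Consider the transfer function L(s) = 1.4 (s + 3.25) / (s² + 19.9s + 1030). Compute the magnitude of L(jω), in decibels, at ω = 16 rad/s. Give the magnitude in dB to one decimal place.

|j16 + 3.25| = √(16² + 3.25²) = 16.33
|(j16)² + 19.9(j16) + 1030| = |774 + j318.4| = 836.9
|L(j16)| = 1.4 × 16.33 / 836.9 = 0.027311
20 log₁₀(0.027311) = -31.27 dB

-31.3 dB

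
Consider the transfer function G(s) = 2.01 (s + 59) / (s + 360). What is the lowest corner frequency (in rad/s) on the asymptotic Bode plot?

Break frequencies occur at each pole and zero magnitude: 59 rad/s, 360 rad/s.
The lowest is 59 rad/s.

59 rad/s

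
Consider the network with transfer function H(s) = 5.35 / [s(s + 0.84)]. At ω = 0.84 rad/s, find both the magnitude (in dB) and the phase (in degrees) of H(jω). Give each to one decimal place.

|H| = 14.6 dB, ∠H = -135.0°

|j0.84 + 0.84| = √(0.84² + 0.84²) = 1.188
|j0.84| = 0.84
|H(j0.84)| = 5.35 / (1.188 × 0.84) = 5.3614
20 log₁₀(5.3614) = 14.59 dB
∠(j0.84 + 0.84) = arctan(0.84/0.84) = 45.00°
∠(j0.84) = 90.00°
∠H(j0.84) = − (45.00° + 90.00°) = -135.00°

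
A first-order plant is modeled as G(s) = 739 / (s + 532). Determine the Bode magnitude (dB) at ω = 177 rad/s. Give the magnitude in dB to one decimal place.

2.4 dB

|j177 + 532| = √(177² + 532²) = 560.7
|G(j177)| = 739 / 560.7 = 1.3181
20 log₁₀(1.3181) = 2.40 dB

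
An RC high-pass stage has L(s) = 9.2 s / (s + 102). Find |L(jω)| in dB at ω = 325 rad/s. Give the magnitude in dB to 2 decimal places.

|j325| = 325
|j325 + 102| = √(325² + 102²) = 340.6
|L(j325)| = 9.2 × 325 / 340.6 = 8.7778
20 log₁₀(8.7778) = 18.868 dB

18.87 dB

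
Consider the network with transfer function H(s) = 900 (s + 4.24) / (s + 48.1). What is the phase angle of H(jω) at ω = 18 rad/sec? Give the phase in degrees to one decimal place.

56.2°

∠(j18 + 4.24) = arctan(18/4.24) = 76.75°
∠(j18 + 48.1) = arctan(18/48.1) = 20.52°
∠H(j18) = 76.75° − 20.52° = 56.23°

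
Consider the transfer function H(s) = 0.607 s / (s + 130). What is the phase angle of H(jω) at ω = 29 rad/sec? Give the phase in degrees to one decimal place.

∠(j29) = 90.00°
∠(j29 + 130) = arctan(29/130) = 12.58°
∠H(j29) = 90.00° − 12.58° = 77.42°

77.4°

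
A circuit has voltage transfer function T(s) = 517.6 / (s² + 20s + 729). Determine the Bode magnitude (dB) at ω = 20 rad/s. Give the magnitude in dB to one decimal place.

-0.0 dB

|(j20)² + 20(j20) + 729| = |329 + j400| = 517.9
|T(j20)| = 517.6 / 517.9 = 0.99938
20 log₁₀(0.99938) = -0.01 dB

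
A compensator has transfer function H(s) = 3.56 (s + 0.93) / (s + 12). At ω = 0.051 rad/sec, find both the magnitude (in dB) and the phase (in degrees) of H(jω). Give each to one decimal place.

|j0.051 + 0.93| = √(0.051² + 0.93²) = 0.9314
|j0.051 + 12| = √(0.051² + 12²) = 12
|H(j0.051)| = 3.56 × 0.9314 / 12 = 0.27631
20 log₁₀(0.27631) = -11.17 dB
∠(j0.051 + 0.93) = arctan(0.051/0.93) = 3.14°
∠(j0.051 + 12) = arctan(0.051/12) = 0.24°
∠H(j0.051) = 3.14° − 0.24° = 2.90°

|H| = -11.2 dB, ∠H = 2.9°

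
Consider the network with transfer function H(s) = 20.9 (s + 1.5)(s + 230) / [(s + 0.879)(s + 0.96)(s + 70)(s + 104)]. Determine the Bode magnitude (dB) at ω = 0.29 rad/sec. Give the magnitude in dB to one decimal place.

0.7 dB

|j0.29 + 1.5| = √(0.29² + 1.5²) = 1.528
|j0.29 + 230| = √(0.29² + 230²) = 230
|j0.29 + 0.879| = √(0.29² + 0.879²) = 0.9256
|j0.29 + 0.96| = √(0.29² + 0.96²) = 1.003
|j0.29 + 70| = √(0.29² + 70²) = 70
|j0.29 + 104| = √(0.29² + 104²) = 104
|H(j0.29)| = 20.9 × 1.528 × 230 / (0.9256 × 1.003 × 70 × 104) = 1.0868
20 log₁₀(1.0868) = 0.72 dB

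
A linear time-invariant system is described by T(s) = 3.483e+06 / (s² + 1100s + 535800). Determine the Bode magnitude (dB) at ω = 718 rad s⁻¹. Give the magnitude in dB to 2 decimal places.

12.89 dB

|(j718)² + 1100(j718) + 535800| = |20276 + j7.898e+05| = 7.901e+05
|T(j718)| = 3.483e+06 / 7.901e+05 = 4.4085
20 log₁₀(4.4085) = 12.886 dB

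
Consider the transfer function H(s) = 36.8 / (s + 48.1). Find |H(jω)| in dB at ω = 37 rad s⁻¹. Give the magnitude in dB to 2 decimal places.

|j37 + 48.1| = √(37² + 48.1²) = 60.68
|H(j37)| = 36.8 / 60.68 = 0.60642
20 log₁₀(0.60642) = -4.345 dB

-4.34 dB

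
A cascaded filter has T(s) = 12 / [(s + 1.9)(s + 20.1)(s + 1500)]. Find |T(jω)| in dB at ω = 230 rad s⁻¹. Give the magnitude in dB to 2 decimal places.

-136.54 dB

|j230 + 1.9| = √(230² + 1.9²) = 230
|j230 + 20.1| = √(230² + 20.1²) = 230.9
|j230 + 1500| = √(230² + 1500²) = 1518
|T(j230)| = 12 / (230 × 230.9 × 1518) = 1.4891e-07
20 log₁₀(1.4891e-07) = -136.542 dB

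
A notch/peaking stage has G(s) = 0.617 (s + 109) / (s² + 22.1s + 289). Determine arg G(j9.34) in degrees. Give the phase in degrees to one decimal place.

-40.8 deg

∠(j9.34 + 109) = arctan(9.34/109) = 4.90°
∠[(j9.34)² + 22.1(j9.34) + 289] = ∠[201.76 + j206.41] = 45.65°
∠G(j9.34) = 4.90° − 45.65° = -40.76°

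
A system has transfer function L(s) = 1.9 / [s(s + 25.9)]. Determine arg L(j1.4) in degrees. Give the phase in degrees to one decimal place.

-93.1 deg

∠(j1.4 + 25.9) = arctan(1.4/25.9) = 3.09°
∠(j1.4) = 90.00°
∠L(j1.4) = − (3.09° + 90.00°) = -93.09°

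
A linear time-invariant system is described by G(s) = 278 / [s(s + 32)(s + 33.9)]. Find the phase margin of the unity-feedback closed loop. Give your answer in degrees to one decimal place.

Gain crossover: |G(jω)| = 1 at ω ≈ 0.256 rad/s.
∠G(j0.256) = −90° − arctan(0.256/32) − arctan(0.256/33.9) ≈ -90.89°
PM = 180° + (-90.89°) = 89.11°

89.1°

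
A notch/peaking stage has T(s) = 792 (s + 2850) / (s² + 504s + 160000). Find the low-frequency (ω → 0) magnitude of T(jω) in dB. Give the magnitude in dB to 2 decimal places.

T(0) = 792 × 2850 / 160000 = 14.107
20 log₁₀(14.107) = 22.989 dB

22.99 dB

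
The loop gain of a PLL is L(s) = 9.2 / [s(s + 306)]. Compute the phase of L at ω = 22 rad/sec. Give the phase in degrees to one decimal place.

∠(j22 + 306) = arctan(22/306) = 4.11°
∠(j22) = 90.00°
∠L(j22) = − (4.11° + 90.00°) = -94.11°

-94.1°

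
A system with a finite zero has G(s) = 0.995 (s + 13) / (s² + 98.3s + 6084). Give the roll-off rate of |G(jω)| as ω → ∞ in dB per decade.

With 1 zero and 2 poles, the high-frequency asymptotic slope is 20 × (1 − 2) = -20 dB/decade.

-20 dB/decade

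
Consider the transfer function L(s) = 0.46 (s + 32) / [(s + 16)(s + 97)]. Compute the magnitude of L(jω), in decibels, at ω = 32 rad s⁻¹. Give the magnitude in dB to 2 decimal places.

-44.89 dB

|j32 + 32| = √(32² + 32²) = 45.25
|j32 + 16| = √(32² + 16²) = 35.78
|j32 + 97| = √(32² + 97²) = 102.1
|L(j32)| = 0.46 × 45.25 / (35.78 × 102.1) = 0.0056966
20 log₁₀(0.0056966) = -44.888 dB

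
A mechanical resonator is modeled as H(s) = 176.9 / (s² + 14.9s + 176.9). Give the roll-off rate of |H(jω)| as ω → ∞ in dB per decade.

With 0 zeros and 2 poles, the high-frequency asymptotic slope is 20 × (0 − 2) = -40 dB/decade.

-40 dB/decade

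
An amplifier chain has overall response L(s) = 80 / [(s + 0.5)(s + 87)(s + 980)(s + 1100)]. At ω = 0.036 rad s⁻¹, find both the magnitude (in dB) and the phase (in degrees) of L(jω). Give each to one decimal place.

|L| = -115.4 dB, ∠L = -4.1°

|j0.036 + 0.5| = √(0.036² + 0.5²) = 0.5013
|j0.036 + 87| = √(0.036² + 87²) = 87
|j0.036 + 980| = √(0.036² + 980²) = 980
|j0.036 + 1100| = √(0.036² + 1100²) = 1100
|L(j0.036)| = 80 / (0.5013 × 87 × 980 × 1100) = 1.7016e-06
20 log₁₀(1.7016e-06) = -115.38 dB
∠(j0.036 + 0.5) = arctan(0.036/0.5) = 4.12°
∠(j0.036 + 87) = arctan(0.036/87) = 0.02°
∠(j0.036 + 980) = arctan(0.036/980) = 0.00°
∠(j0.036 + 1100) = arctan(0.036/1100) = 0.00°
∠L(j0.036) = − (4.12° + 0.02° + 0.00° + 0.00°) = -4.15°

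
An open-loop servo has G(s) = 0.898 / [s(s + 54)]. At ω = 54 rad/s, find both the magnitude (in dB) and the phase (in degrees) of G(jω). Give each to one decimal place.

|j54 + 54| = √(54² + 54²) = 76.37
|j54| = 54
|G(j54)| = 0.898 / (76.37 × 54) = 0.00021776
20 log₁₀(0.00021776) = -73.24 dB
∠(j54 + 54) = arctan(54/54) = 45.00°
∠(j54) = 90.00°
∠G(j54) = − (45.00° + 90.00°) = -135.00°

|G| = -73.2 dB, ∠G = -135.0 deg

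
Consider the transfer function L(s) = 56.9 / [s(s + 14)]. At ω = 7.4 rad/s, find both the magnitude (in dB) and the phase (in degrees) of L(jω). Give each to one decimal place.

|j7.4 + 14| = √(7.4² + 14²) = 15.84
|j7.4| = 7.4
|L(j7.4)| = 56.9 / (15.84 × 7.4) = 0.48557
20 log₁₀(0.48557) = -6.27 dB
∠(j7.4 + 14) = arctan(7.4/14) = 27.86°
∠(j7.4) = 90.00°
∠L(j7.4) = − (27.86° + 90.00°) = -117.86°

|L| = -6.3 dB, ∠L = -117.9 deg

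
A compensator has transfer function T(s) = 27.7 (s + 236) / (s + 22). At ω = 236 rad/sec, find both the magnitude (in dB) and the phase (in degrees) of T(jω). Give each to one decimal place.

|T| = 31.8 dB, ∠T = -39.7°

|j236 + 236| = √(236² + 236²) = 333.8
|j236 + 22| = √(236² + 22²) = 237
|T(j236)| = 27.7 × 333.8 / 237 = 39.005
20 log₁₀(39.005) = 31.82 dB
∠(j236 + 236) = arctan(236/236) = 45.00°
∠(j236 + 22) = arctan(236/22) = 84.67°
∠T(j236) = 45.00° − 84.67° = -39.67°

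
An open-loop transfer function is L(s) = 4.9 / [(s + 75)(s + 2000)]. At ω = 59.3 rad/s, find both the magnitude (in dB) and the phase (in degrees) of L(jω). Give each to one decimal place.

|j59.3 + 75| = √(59.3² + 75²) = 95.61
|j59.3 + 2000| = √(59.3² + 2000²) = 2001
|L(j59.3)| = 4.9 / (95.61 × 2001) = 2.5613e-05
20 log₁₀(2.5613e-05) = -91.83 dB
∠(j59.3 + 75) = arctan(59.3/75) = 38.33°
∠(j59.3 + 2000) = arctan(59.3/2000) = 1.70°
∠L(j59.3) = − (38.33° + 1.70°) = -40.03°

|L| = -91.8 dB, ∠L = -40.0 deg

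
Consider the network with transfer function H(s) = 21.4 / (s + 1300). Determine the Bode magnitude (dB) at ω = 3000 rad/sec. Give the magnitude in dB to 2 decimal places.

|j3000 + 1300| = √(3000² + 1300²) = 3270
|H(j3000)| = 21.4 / 3270 = 0.0065452
20 log₁₀(0.0065452) = -43.682 dB

-43.68 dB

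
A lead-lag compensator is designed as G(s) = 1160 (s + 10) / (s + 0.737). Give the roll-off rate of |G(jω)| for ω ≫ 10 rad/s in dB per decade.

0 dB/decade

With 1 zero and 1 pole, the high-frequency asymptotic slope is 20 × (1 − 1) = 0 dB/decade.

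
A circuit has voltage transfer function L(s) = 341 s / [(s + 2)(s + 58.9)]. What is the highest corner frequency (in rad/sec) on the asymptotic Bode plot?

58.9 rad/sec

Break frequencies occur at each pole and zero magnitude: 2 rad/sec, 58.9 rad/sec.
The highest is 58.9 rad/sec.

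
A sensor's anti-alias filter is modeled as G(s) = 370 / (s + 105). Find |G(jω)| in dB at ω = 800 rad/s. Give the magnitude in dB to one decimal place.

-6.8 dB

|j800 + 105| = √(800² + 105²) = 806.9
|G(j800)| = 370 / 806.9 = 0.45857
20 log₁₀(0.45857) = -6.77 dB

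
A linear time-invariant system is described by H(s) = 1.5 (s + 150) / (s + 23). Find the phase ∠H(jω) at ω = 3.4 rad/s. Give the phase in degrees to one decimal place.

∠(j3.4 + 150) = arctan(3.4/150) = 1.30°
∠(j3.4 + 23) = arctan(3.4/23) = 8.41°
∠H(j3.4) = 1.30° − 8.41° = -7.11°

-7.1°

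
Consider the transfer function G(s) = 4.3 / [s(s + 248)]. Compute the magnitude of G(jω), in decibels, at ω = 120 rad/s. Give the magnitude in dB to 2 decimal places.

|j120 + 248| = √(120² + 248²) = 275.5
|j120| = 120
|G(j120)| = 4.3 / (275.5 × 120) = 0.00013006
20 log₁₀(0.00013006) = -77.717 dB

-77.72 dB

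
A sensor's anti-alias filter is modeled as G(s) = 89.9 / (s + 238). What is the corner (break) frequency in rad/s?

238 rad/s

The single real pole at s = −238 gives a corner at ω = 238 rad/s.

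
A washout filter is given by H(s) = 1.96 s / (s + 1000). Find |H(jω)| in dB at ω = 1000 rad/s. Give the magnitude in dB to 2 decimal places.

|j1000| = 1000
|j1000 + 1000| = √(1000² + 1000²) = 1414
|H(j1000)| = 1.96 × 1000 / 1414 = 1.3859
20 log₁₀(1.3859) = 2.835 dB

2.83 dB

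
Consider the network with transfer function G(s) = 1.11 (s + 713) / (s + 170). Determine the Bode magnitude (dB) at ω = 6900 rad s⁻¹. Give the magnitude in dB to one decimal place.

0.9 dB

|j6900 + 713| = √(6900² + 713²) = 6937
|j6900 + 170| = √(6900² + 170²) = 6902
|G(j6900)| = 1.11 × 6937 / 6902 = 1.1156
20 log₁₀(1.1156) = 0.95 dB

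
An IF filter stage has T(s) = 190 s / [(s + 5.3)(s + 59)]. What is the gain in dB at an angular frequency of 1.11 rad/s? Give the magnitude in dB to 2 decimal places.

|j1.11| = 1.11
|j1.11 + 5.3| = √(1.11² + 5.3²) = 5.415
|j1.11 + 59| = √(1.11² + 59²) = 59.01
|T(j1.11)| = 190 × 1.11 / (5.415 × 59.01) = 0.66001
20 log₁₀(0.66001) = -3.609 dB

-3.61 dB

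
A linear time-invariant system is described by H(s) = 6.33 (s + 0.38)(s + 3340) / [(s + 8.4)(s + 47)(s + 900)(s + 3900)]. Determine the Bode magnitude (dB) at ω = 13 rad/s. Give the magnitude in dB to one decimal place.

|j13 + 0.38| = √(13² + 0.38²) = 13.01
|j13 + 3340| = √(13² + 3340²) = 3340
|j13 + 8.4| = √(13² + 8.4²) = 15.48
|j13 + 47| = √(13² + 47²) = 48.76
|j13 + 900| = √(13² + 900²) = 900.1
|j13 + 3900| = √(13² + 3900²) = 3900
|H(j13)| = 6.33 × 13.01 × 3340 / (15.48 × 48.76 × 900.1 × 3900) = 0.00010378
20 log₁₀(0.00010378) = -79.68 dB

-79.7 dB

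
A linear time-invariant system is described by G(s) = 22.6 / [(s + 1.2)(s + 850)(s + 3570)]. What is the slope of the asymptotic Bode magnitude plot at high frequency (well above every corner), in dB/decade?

-60 dB/decade

With 0 zeros and 3 poles, the high-frequency asymptotic slope is 20 × (0 − 3) = -60 dB/decade.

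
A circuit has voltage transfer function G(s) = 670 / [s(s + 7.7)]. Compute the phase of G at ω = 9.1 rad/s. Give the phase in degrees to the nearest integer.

∠(j9.1 + 7.7) = arctan(9.1/7.7) = 49.76°
∠(j9.1) = 90.00°
∠G(j9.1) = − (49.76° + 90.00°) = -139.76°

-140°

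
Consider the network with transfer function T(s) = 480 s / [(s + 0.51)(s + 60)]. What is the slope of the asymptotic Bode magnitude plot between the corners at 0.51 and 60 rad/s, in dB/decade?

0 dB/decade

In this band the factors already past their corner are: 1 differentiator zero, pole at 0.51; net slope = 0 dB/decade.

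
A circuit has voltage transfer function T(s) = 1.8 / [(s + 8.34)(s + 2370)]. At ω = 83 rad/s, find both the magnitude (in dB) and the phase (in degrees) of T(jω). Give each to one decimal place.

|j83 + 8.34| = √(83² + 8.34²) = 83.42
|j83 + 2370| = √(83² + 2370²) = 2371
|T(j83)| = 1.8 / (83.42 × 2371) = 9.0991e-06
20 log₁₀(9.0991e-06) = -100.82 dB
∠(j83 + 8.34) = arctan(83/8.34) = 84.26°
∠(j83 + 2370) = arctan(83/2370) = 2.01°
∠T(j83) = − (84.26° + 2.01°) = -86.27°

|T| = -100.8 dB, ∠T = -86.3°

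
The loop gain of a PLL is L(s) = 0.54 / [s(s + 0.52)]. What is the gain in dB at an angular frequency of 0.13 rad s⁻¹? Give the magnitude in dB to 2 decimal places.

17.79 dB

|j0.13 + 0.52| = √(0.13² + 0.52²) = 0.536
|j0.13| = 0.13
|L(j0.13)| = 0.54 / (0.536 × 0.13) = 7.7497
20 log₁₀(7.7497) = 17.786 dB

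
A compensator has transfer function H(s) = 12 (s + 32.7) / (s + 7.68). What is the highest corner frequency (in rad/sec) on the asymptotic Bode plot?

Break frequencies occur at each pole and zero magnitude: 7.68 rad/sec, 32.7 rad/sec.
The highest is 32.7 rad/sec.

32.7 rad/sec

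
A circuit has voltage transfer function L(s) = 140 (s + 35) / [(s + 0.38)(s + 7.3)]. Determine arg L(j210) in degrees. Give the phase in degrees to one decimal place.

-97.4°

∠(j210 + 35) = arctan(210/35) = 80.54°
∠(j210 + 0.38) = arctan(210/0.38) = 89.90°
∠(j210 + 7.3) = arctan(210/7.3) = 88.01°
∠L(j210) = 80.54° − (89.90° + 88.01°) = -97.37°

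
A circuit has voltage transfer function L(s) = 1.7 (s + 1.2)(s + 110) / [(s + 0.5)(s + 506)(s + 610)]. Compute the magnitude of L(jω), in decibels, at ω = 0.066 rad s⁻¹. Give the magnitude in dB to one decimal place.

|j0.066 + 1.2| = √(0.066² + 1.2²) = 1.202
|j0.066 + 110| = √(0.066² + 110²) = 110
|j0.066 + 0.5| = √(0.066² + 0.5²) = 0.5043
|j0.066 + 506| = √(0.066² + 506²) = 506
|j0.066 + 610| = √(0.066² + 610²) = 610
|L(j0.066)| = 1.7 × 1.202 × 110 / (0.5043 × 506 × 610) = 0.0014437
20 log₁₀(0.0014437) = -56.81 dB

-56.8 dB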